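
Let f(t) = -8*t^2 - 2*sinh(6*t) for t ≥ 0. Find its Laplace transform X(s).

The transform is linear, so treat each term independently.
(-8)·[L{t^2} = 2!/s^3 = 2/s^3]; (-2)·[L{sinh(6t)} = 6/(s^2 - 36)].

X(s) = -12/(s^2 - 36) - 16/s^3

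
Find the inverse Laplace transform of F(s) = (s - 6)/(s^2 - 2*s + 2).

Complete the square in the denominator: s^2 - 2*s + 2 = (s - 1)^2 + 1^2.
Split the numerator to match: s - 6 = 1·(s - 1) - 5·1.
Invert each term: 1·(s - 1)/((s - 1)^2 + 1) ↔ e^(t)cos(t); -5·1/((s - 1)^2 + 1) ↔ -5e^(t)sin(t).

-5*exp(t)*sin(t) + exp(t)*cos(t)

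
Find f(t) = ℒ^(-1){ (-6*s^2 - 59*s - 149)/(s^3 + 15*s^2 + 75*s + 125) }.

f(t) = -2*t^2*exp(-5*t) + t*exp(-5*t) - 6*exp(-5*t)

Factor the denominator: s^3 + 15*s^2 + 75*s + 125 = (s + 5)^3.
Partial fraction decomposition gives [-6/(s + 5)] + [(s + 5)^(-2)] + [-4/(s + 5)^3].
Invert each term: -6/(s + 5) ↔ -6e^(-5t); 1/(s + 5)^2 ↔ t·e^(-5t); -4/(s + 5)^3 ↔ (-2)t^2·e^(-5t).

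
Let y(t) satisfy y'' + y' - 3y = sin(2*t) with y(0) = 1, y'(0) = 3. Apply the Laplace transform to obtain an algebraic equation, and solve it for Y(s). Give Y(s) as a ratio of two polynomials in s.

Laplace-transform each side.
Using L{y''} = s^2 Y - s·y(0) - y'(0) and L{y'} = sY - y(0), with y(0) = 1, y'(0) = 3, the left side becomes (s^2 + s - 3)Y - (s + 4).
The right side is L{sin(2*t)} = 2/(s^2 + 4).
So (s^2 + s - 3)Y = 2/(s^2 + 4) + (s + 4).
Divide through and combine into a single rational function.

Y(s) = (s^3 + 4*s^2 + 4*s + 18)/(s^4 + s^3 + s^2 + 4*s - 12)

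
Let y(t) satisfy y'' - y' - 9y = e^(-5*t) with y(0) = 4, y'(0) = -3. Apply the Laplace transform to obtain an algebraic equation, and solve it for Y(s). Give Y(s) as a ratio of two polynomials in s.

Y(s) = (4*s^2 + 13*s - 34)/(s^3 + 4*s^2 - 14*s - 45)

Transform both sides with L{·}.
The derivative rules (L{y''} = s^2 Y - s·y(0) - y'(0) and L{y'} = sY - y(0), with y(0) = 4, y'(0) = -3) turn the left side into (s^2 - s - 9)Y - (4*s - 7).
The right side is L{e^(-5*t)} = 1/(s + 5).
So (s^2 - s - 9)Y = 1/(s + 5) + (4*s - 7).
Divide through and combine into a single rational function.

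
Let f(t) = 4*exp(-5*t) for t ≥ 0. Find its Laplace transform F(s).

L{4} = 4/s.
By the first shifting theorem, multiplying by e^(-5t) replaces s with s + 5.

F(s) = 4/(s + 5)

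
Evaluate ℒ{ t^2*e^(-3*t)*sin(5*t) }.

L{sin(5t)} = 5/(s^2 + 25).
Multiplying by e^(-3t) shifts s → s + 3, so L{e^(-3*t)*sin(5*t)} = 5/((s + 3)^2 + 25).
Then apply L{t^2·g(t)} = (-1)^2 d^2/ds^2[G(s)] with G(s) = 5/((s + 3)^2 + 25):
differentiating 2 times and applying the sign gives 10*(3*s^2 + 18*s + 2)/(s^2 + 6*s + 34)^3.

10*(3*s^2 + 18*s + 2)/(s^2 + 6*s + 34)^3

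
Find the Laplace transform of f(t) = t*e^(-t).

L{e^(-t)} = 1/(s + 1).
Then apply L{t·g(t)} = -d/ds[G(s)] with G(s) = 1/(s + 1):
differentiating 1 time and applying the sign gives (s + 1)^(-2).

(s + 1)^(-2)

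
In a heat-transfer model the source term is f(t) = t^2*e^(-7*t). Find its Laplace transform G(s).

G(s) = 2/(s + 7)^3

L{t^2} = 2!/s^3 = 2/s^3.
By the first shifting theorem, multiplying by e^(-7t) replaces s with s + 7.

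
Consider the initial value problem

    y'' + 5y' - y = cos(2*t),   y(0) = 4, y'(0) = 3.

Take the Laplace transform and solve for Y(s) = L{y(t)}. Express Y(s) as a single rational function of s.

Transform both sides with L{·}.
With L{y''} = s^2 Y - s·y(0) - y'(0) and L{y'} = sY - y(0), with y(0) = 4, y'(0) = 3: the LHS transforms to (s^2 + 5*s - 1)Y - (4*s + 23).
The right side is L{cos(2*t)} = s/(s^2 + 4).
So (s^2 + 5*s - 1)Y = s/(s^2 + 4) + (4*s + 23).
Divide through and combine into a single rational function.

Y(s) = (4*s^3 + 23*s^2 + 17*s + 92)/(s^4 + 5*s^3 + 3*s^2 + 20*s - 4)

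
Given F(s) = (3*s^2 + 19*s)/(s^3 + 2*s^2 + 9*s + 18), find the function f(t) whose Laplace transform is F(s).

Factor the denominator: s^3 + 2*s^2 + 9*s + 18 = (s + 2)*(s^2 + 9).
Partial fraction decomposition gives [-2/(s + 2)] + [5*s/(s^2 + 9)] + [9/(s^2 + 9)].
Invert each term: -2/(s + 2) ↔ -2e^(-2t); 5·s/(s^2 + 9) ↔ 5cos(3t); 3·3/(s^2 + 9) ↔ 3sin(3t).

f(t) = 3*sin(3*t) + 5*cos(3*t) - 2*exp(-2*t)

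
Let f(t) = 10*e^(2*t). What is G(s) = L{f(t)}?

G(s) = 10/(s - 2)

L{10} = 10/s.
By the first shifting theorem, multiplying by e^(2t) replaces s with s - 2.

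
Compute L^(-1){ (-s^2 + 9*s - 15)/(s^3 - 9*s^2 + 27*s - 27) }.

Factor the denominator: s^3 - 9*s^2 + 27*s - 27 = (s - 3)^3.
Partial fraction decomposition gives [-1/(s - 3)] + [3/(s - 3)^2] + [3/(s - 3)^3].
Invert each term: -1/(s - 3) ↔ -e^(3t); 3/(s - 3)^2 ↔ 3t·e^(3t); 3/(s - 3)^3 ↔ (3/2)t^2·e^(3t).

3*t^2*exp(3*t)/2 + 3*t*exp(3*t) - exp(3*t)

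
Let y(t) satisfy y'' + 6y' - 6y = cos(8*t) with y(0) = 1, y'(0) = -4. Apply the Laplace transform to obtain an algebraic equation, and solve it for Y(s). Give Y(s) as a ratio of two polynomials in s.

Transform both sides with L{·}.
The derivative rules (L{y''} = s^2 Y - s·y(0) - y'(0) and L{y'} = sY - y(0), with y(0) = 1, y'(0) = -4) turn the left side into (s^2 + 6*s - 6)Y - (s + 2).
The right side is L{cos(8*t)} = s/(s^2 + 64).
So (s^2 + 6*s - 6)Y = s/(s^2 + 64) + (s + 2).
Solve for Y(s) and write it as one ratio of polynomials.

Y(s) = (s^3 + 2*s^2 + 65*s + 128)/(s^4 + 6*s^3 + 58*s^2 + 384*s - 384)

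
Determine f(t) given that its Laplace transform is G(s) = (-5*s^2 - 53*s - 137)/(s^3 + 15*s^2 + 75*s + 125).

Factor the denominator: s^3 + 15*s^2 + 75*s + 125 = (s + 5)^3.
Partial fraction decomposition gives [-5/(s + 5)] + [-3/(s + 5)^2] + [3/(s + 5)^3].
Invert each term: -5/(s + 5) ↔ -5e^(-5t); -3/(s + 5)^2 ↔ -3t·e^(-5t); 3/(s + 5)^3 ↔ (3/2)t^2·e^(-5t).

f(t) = 3*t^2*exp(-5*t)/2 - 3*t*exp(-5*t) - 5*exp(-5*t)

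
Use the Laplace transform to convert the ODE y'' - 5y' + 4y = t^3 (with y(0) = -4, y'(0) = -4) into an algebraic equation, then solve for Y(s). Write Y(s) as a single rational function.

Laplace-transform each side.
The derivative rules (L{y''} = s^2 Y - s·y(0) - y'(0) and L{y'} = sY - y(0), with y(0) = -4, y'(0) = -4) turn the left side into (s^2 - 5*s + 4)Y - (-4*s + 16).
The right side is L{t^3} = 6/s^4.
So (s^2 - 5*s + 4)Y = 6/s^4 + (-4*s + 16).
Solve for Y(s) and write it as one ratio of polynomials.

Y(s) = (-4*s^5 + 16*s^4 + 6)/(s^6 - 5*s^5 + 4*s^4)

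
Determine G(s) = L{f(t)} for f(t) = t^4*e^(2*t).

L{t^4} = 4!/s^5 = 24/s^5.
By the first shifting theorem, multiplying by e^(2t) replaces s with s - 2.

G(s) = 24/(s - 2)^5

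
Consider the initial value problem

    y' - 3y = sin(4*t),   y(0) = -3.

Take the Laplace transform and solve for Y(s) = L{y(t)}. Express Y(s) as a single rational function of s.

Transform both sides with L{·}.
With L{y'} = sY - y(0) = sY - (-3): the LHS transforms to (s - 3)Y - (-3).
The right side is L{sin(4*t)} = 4/(s^2 + 16).
So (s - 3)Y = 4/(s^2 + 16) + (-3).
Solve for Y(s) and write it as one ratio of polynomials.

Y(s) = (-3*s^2 - 44)/(s^3 - 3*s^2 + 16*s - 48)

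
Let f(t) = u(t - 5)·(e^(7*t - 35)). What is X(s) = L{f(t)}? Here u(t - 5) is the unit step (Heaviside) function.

X(s) = exp(-5*s)/(s - 7)

By the second shifting theorem, L{u(t - c)·g(t - c)} = e^(-cs)·G(s) with c = 5 and G(s) = L{g(t)}.
L{e^(7t)} = 1/(s - 7).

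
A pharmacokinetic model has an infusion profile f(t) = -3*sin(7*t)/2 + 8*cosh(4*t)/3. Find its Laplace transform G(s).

By linearity of the Laplace transform, transform each term separately.
(-3/2)·[L{sin(7t)} = 7/(s^2 + 49)]; (8/3)·[L{cosh(4t)} = s/(s^2 - 16)].

G(s) = 8*s/(3*(s^2 - 16)) - 21/(2*(s^2 + 49))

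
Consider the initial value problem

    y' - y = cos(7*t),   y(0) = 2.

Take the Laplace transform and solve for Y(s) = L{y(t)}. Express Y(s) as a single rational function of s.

Y(s) = (2*s^2 + s + 98)/(s^3 - s^2 + 49*s - 49)

Apply the Laplace transform to the equation.
With L{y'} = sY - y(0) = sY - 2: the LHS transforms to (s - 1)Y - (2).
The right side is L{cos(7*t)} = s/(s^2 + 49).
So (s - 1)Y = s/(s^2 + 49) + (2).
Divide through and combine into a single rational function.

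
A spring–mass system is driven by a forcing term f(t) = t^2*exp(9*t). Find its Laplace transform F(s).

L{e^(9t)} = 1/(s - 9).
Then apply L{t^2·g(t)} = (-1)^2 d^2/ds^2[G(s)] with G(s) = 1/(s - 9):
differentiating 2 times and applying the sign gives 2/(s - 9)^3.

F(s) = 2/(s - 9)^3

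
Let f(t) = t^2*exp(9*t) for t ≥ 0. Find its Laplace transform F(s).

L{e^(9t)} = 1/(s - 9).
Then apply L{t^2·g(t)} = (-1)^2 d^2/ds^2[G(s)] with G(s) = 1/(s - 9):
differentiating 2 times and applying the sign gives 2/(s - 9)^3.

F(s) = 2/(s - 9)^3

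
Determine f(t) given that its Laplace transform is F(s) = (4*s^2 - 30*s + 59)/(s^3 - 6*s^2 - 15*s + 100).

Factor the denominator: s^3 - 6*s^2 - 15*s + 100 = (s - 5)^2*(s + 4).
Partial fraction decomposition gives [1/(s - 5)] + [(s - 5)^(-2)] + [3/(s + 4)].
Invert each term: 1/(s - 5) ↔ e^(5t); 1/(s - 5)^2 ↔ t·e^(5t); 3/(s + 4) ↔ 3e^(-4t).

f(t) = t*exp(5*t) + exp(5*t) + 3*exp(-4*t)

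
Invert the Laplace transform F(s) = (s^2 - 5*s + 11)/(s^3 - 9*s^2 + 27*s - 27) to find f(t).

Factor the denominator: s^3 - 9*s^2 + 27*s - 27 = (s - 3)^3.
Partial fraction decomposition gives [1/(s - 3)] + [(s - 3)^(-2)] + [5/(s - 3)^3].
Invert each term: 1/(s - 3) ↔ e^(3t); 1/(s - 3)^2 ↔ t·e^(3t); 5/(s - 3)^3 ↔ (5/2)t^2·e^(3t).

f(t) = 5*t^2*exp(3*t)/2 + t*exp(3*t) + exp(3*t)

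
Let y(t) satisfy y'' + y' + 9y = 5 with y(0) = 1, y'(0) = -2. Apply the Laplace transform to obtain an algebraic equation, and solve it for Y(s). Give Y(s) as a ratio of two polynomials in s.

Transform both sides with L{·}.
The derivative rules (L{y''} = s^2 Y - s·y(0) - y'(0) and L{y'} = sY - y(0), with y(0) = 1, y'(0) = -2) turn the left side into (s^2 + s + 9)Y - (s - 1).
The right side is L{5} = 5/s.
So (s^2 + s + 9)Y = 5/s + (s - 1).
Divide through and combine into a single rational function.

Y(s) = (s^2 - s + 5)/(s^3 + s^2 + 9*s)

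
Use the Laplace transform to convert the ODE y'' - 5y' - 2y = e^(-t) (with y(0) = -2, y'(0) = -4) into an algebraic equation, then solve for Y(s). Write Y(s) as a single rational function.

Laplace-transform each side.
With L{y''} = s^2 Y - s·y(0) - y'(0) and L{y'} = sY - y(0), with y(0) = -2, y'(0) = -4: the LHS transforms to (s^2 - 5*s - 2)Y - (-2*s + 6).
The right side is L{e^(-t)} = 1/(s + 1).
So (s^2 - 5*s - 2)Y = 1/(s + 1) + (-2*s + 6).
Divide through and combine into a single rational function.

Y(s) = (-2*s^2 + 4*s + 7)/(s^3 - 4*s^2 - 7*s - 2)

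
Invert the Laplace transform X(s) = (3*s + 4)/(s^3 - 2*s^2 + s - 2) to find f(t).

f(t) = 2*exp(2*t) - sin(t) - 2*cos(t)

Factor the denominator: s^3 - 2*s^2 + s - 2 = (s - 2)*(s^2 + 1).
Partial fraction decomposition gives [2/(s - 2)] + [-2*s/(s^2 + 1)] + [-1/(s^2 + 1)].
Invert each term: 2/(s - 2) ↔ 2e^(2t); -2·s/(s^2 + 1) ↔ -2cos(t); -1·1/(s^2 + 1) ↔ -sin(t).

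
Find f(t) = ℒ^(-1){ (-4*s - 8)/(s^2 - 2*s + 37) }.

f(t) = -2*exp(t)*sin(6*t) - 4*exp(t)*cos(6*t)

Complete the square in the denominator: s^2 - 2*s + 37 = (s - 1)^2 + 6^2.
Split the numerator to match: -4*s - 8 = -4·(s - 1) - 2·6.
Invert each term: -4·(s - 1)/((s - 1)^2 + 36) ↔ -4e^(t)cos(6t); -2·6/((s - 1)^2 + 36) ↔ -2e^(t)sin(6t).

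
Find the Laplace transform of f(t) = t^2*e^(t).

L{t^2} = 2!/s^3 = 2/s^3.
By the first shifting theorem, multiplying by e^(t) replaces s with s - 1.

2/(s - 1)^3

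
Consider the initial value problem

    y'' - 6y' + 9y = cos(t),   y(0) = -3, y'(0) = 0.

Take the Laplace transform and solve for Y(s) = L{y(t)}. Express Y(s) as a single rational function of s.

Y(s) = (-3*s^3 + 18*s^2 - 2*s + 18)/(s^4 - 6*s^3 + 10*s^2 - 6*s + 9)

Laplace-transform each side.
The derivative rules (L{y''} = s^2 Y - s·y(0) - y'(0) and L{y'} = sY - y(0), with y(0) = -3, y'(0) = 0) turn the left side into (s^2 - 6*s + 9)Y - (-3*s + 18).
The right side is L{cos(t)} = s/(s^2 + 1).
So (s^2 - 6*s + 9)Y = s/(s^2 + 1) + (-3*s + 18).
Divide through and combine into a single rational function.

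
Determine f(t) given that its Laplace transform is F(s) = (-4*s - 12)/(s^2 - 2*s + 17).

f(t) = -4*exp(t)*sin(4*t) - 4*exp(t)*cos(4*t)

Complete the square in the denominator: s^2 - 2*s + 17 = (s - 1)^2 + 4^2.
Split the numerator to match: -4*s - 12 = -4·(s - 1) - 4·4.
Invert each term: -4·(s - 1)/((s - 1)^2 + 16) ↔ -4e^(t)cos(4t); -4·4/((s - 1)^2 + 16) ↔ -4e^(t)sin(4t).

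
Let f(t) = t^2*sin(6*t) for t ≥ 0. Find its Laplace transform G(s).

L{sin(6t)} = 6/(s^2 + 36).
Then apply L{t^2·g(t)} = (-1)^2 d^2/ds^2[H(s)] with H(s) = 6/(s^2 + 36):
differentiating 2 times and applying the sign gives 36*(s^2 - 12)/(s^2 + 36)^3.

G(s) = 36*(s^2 - 12)/(s^2 + 36)^3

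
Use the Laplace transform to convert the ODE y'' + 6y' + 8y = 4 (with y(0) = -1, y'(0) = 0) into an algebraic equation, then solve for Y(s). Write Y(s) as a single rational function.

Transform both sides with L{·}.
Using L{y''} = s^2 Y - s·y(0) - y'(0) and L{y'} = sY - y(0), with y(0) = -1, y'(0) = 0, the left side becomes (s^2 + 6*s + 8)Y - (-s - 6).
The right side is L{4} = 4/s.
So (s^2 + 6*s + 8)Y = 4/s + (-s - 6).
Solve for Y(s) and write it as one ratio of polynomials.

Y(s) = (-s^2 - 6*s + 4)/(s^3 + 6*s^2 + 8*s)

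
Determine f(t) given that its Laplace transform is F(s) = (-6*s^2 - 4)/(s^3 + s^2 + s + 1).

Factor the denominator: s^3 + s^2 + s + 1 = (s + 1)*(s^2 + 1).
Partial fraction decomposition gives [-5/(s + 1)] + [-s/(s^2 + 1)] + [1/(s^2 + 1)].
Invert each term: -5/(s + 1) ↔ -5e^(-t); -1·s/(s^2 + 1) ↔ -cos(t); 1·1/(s^2 + 1) ↔ sin(t).

f(t) = sin(t) - cos(t) - 5*exp(-t)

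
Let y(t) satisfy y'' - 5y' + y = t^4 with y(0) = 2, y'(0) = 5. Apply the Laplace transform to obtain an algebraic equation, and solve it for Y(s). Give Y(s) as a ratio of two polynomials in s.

Y(s) = (2*s^6 - 5*s^5 + 24)/(s^7 - 5*s^6 + s^5)

Laplace-transform each side.
The derivative rules (L{y''} = s^2 Y - s·y(0) - y'(0) and L{y'} = sY - y(0), with y(0) = 2, y'(0) = 5) turn the left side into (s^2 - 5*s + 1)Y - (2*s - 5).
The right side is L{t^4} = 24/s^5.
So (s^2 - 5*s + 1)Y = 24/s^5 + (2*s - 5).
Isolate Y and clear denominators.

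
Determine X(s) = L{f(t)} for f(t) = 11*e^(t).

X(s) = 11/(s - 1)

L{11} = 11/s.
By the first shifting theorem, multiplying by e^(t) replaces s with s - 1.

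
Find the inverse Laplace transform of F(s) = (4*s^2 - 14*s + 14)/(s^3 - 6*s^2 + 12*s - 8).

t^2*exp(2*t) + 2*t*exp(2*t) + 4*exp(2*t)

Factor the denominator: s^3 - 6*s^2 + 12*s - 8 = (s - 2)^3.
Partial fraction decomposition gives [4/(s - 2)] + [2/(s - 2)^2] + [2/(s - 2)^3].
Invert each term: 4/(s - 2) ↔ 4e^(2t); 2/(s - 2)^2 ↔ 2t·e^(2t); 2/(s - 2)^3 ↔ (1)t^2·e^(2t).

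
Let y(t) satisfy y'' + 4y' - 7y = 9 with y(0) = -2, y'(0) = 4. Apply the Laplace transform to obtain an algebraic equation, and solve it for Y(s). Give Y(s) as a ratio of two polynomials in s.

Y(s) = (-2*s^2 - 4*s + 9)/(s^3 + 4*s^2 - 7*s)

Apply the Laplace transform to the equation.
Using L{y''} = s^2 Y - s·y(0) - y'(0) and L{y'} = sY - y(0), with y(0) = -2, y'(0) = 4, the left side becomes (s^2 + 4*s - 7)Y - (-2*s - 4).
The right side is L{9} = 9/s.
So (s^2 + 4*s - 7)Y = 9/s + (-2*s - 4).
Isolate Y and clear denominators.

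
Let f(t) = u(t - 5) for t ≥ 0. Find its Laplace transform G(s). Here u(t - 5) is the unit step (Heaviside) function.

By the second shifting theorem, L{u(t - c)·g(t - c)} = e^(-cs)·H(s) with c = 5 and H(s) = L{g(t)}.
L{1} = 1/s.

G(s) = exp(-5*s)/s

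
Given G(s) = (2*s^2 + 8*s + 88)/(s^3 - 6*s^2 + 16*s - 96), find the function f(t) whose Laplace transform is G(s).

f(t) = 4*exp(6*t) - sin(4*t) - 2*cos(4*t)

Factor the denominator: s^3 - 6*s^2 + 16*s - 96 = (s - 6)*(s^2 + 16).
Partial fraction decomposition gives [4/(s - 6)] + [-2*s/(s^2 + 16)] + [-4/(s^2 + 16)].
Invert each term: 4/(s - 6) ↔ 4e^(6t); -2·s/(s^2 + 16) ↔ -2cos(4t); -1·4/(s^2 + 16) ↔ -sin(4t).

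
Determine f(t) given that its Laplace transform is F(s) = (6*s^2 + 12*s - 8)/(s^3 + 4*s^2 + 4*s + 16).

Factor the denominator: s^3 + 4*s^2 + 4*s + 16 = (s + 4)*(s^2 + 4).
Partial fraction decomposition gives [2/(s + 4)] + [4*s/(s^2 + 4)] + [-4/(s^2 + 4)].
Invert each term: 2/(s + 4) ↔ 2e^(-4t); 4·s/(s^2 + 4) ↔ 4cos(2t); -2·2/(s^2 + 4) ↔ -2sin(2t).

f(t) = -2*sin(2*t) + 4*cos(2*t) + 2*exp(-4*t)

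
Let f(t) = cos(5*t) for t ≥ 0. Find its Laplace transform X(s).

X(s) = s/(s^2 + 25)

L{cos(5t)} = s/(s^2 + 25).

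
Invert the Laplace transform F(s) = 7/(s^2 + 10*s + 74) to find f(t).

f(t) = exp(-5*t)*sin(7*t)

Rewrite the denominator: s^2 + 10*s + 74 = (s + 5)^2 + 49.
The form in (s + 5) signals a first-shifting-theorem factor e^(-5t).
Since L{sin(7t)} = 7/(s^2 + 49), the inverse is exp(-5*t)*sin(7*t).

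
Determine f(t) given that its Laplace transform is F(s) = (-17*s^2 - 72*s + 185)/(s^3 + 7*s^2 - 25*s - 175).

f(t) = -5*exp(5*t) - 6*exp(-5*t) - 6*exp(-7*t)

Factor the denominator: s^3 + 7*s^2 - 25*s - 175 = (s - 5)*(s + 5)*(s + 7).
Partial fraction decomposition gives [-5/(s - 5)] + [-6/(s + 7)] + [-6/(s + 5)].
Invert each term: -5/(s - 5) ↔ -5e^(5t); -6/(s + 7) ↔ -6e^(-7t); -6/(s + 5) ↔ -6e^(-5t).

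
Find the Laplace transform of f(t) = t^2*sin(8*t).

L{sin(8t)} = 8/(s^2 + 64).
Then apply L{t^2·g(t)} = (-1)^2 d^2/ds^2[H(s)] with H(s) = 8/(s^2 + 64):
differentiating 2 times and applying the sign gives 16*(3*s^2 - 64)/(s^2 + 64)^3.

16*(3*s^2 - 64)/(s^2 + 64)^3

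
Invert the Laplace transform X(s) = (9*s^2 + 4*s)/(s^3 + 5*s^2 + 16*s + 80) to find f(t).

f(t) = -4*sin(4*t) + 4*cos(4*t) + 5*exp(-5*t)

Factor the denominator: s^3 + 5*s^2 + 16*s + 80 = (s + 5)*(s^2 + 16).
Partial fraction decomposition gives [5/(s + 5)] + [4*s/(s^2 + 16)] + [-16/(s^2 + 16)].
Invert each term: 5/(s + 5) ↔ 5e^(-5t); 4·s/(s^2 + 16) ↔ 4cos(4t); -4·4/(s^2 + 16) ↔ -4sin(4t).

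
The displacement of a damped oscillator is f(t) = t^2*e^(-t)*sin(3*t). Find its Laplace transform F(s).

F(s) = 18*(s^2 + 2*s - 2)/(s^2 + 2*s + 10)^3

L{sin(3t)} = 3/(s^2 + 9).
Multiplying by e^(-t) shifts s → s + 1, so L{e^(-t)*sin(3*t)} = 3/((s + 1)^2 + 9).
Then apply L{t^2·g(t)} = (-1)^2 d^2/ds^2[G(s)] with G(s) = 3/((s + 1)^2 + 9):
differentiating 2 times and applying the sign gives 18*(s^2 + 2*s - 2)/(s^2 + 2*s + 10)^3.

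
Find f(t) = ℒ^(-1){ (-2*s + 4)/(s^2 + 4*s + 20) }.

f(t) = 2*exp(-2*t)*sin(4*t) - 2*exp(-2*t)*cos(4*t)

Complete the square in the denominator: s^2 + 4*s + 20 = (s + 2)^2 + 4^2.
Split the numerator to match: -2*s + 4 = -2·(s + 2) + 2·4.
Invert each term: -2·(s + 2)/((s + 2)^2 + 16) ↔ -2e^(-2t)cos(4t); 2·4/((s + 2)^2 + 16) ↔ 2e^(-2t)sin(4t).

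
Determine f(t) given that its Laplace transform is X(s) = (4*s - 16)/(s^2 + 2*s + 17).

f(t) = -5*exp(-t)*sin(4*t) + 4*exp(-t)*cos(4*t)

Complete the square in the denominator: s^2 + 2*s + 17 = (s + 1)^2 + 4^2.
Split the numerator to match: 4*s - 16 = 4·(s + 1) - 5·4.
Invert each term: 4·(s + 1)/((s + 1)^2 + 16) ↔ 4e^(-t)cos(4t); -5·4/((s + 1)^2 + 16) ↔ -5e^(-t)sin(4t).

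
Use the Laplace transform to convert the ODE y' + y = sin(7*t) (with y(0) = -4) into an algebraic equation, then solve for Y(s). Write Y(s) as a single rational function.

Apply the Laplace transform to the equation.
Using L{y'} = sY - y(0) = sY - (-4), the left side becomes (s + 1)Y - (-4).
The right side is L{sin(7*t)} = 7/(s^2 + 49).
So (s + 1)Y = 7/(s^2 + 49) + (-4).
Divide through and combine into a single rational function.

Y(s) = (-4*s^2 - 189)/(s^3 + s^2 + 49*s + 49)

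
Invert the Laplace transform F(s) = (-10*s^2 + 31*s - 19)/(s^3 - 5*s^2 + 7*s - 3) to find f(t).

Factor the denominator: s^3 - 5*s^2 + 7*s - 3 = (s - 3)*(s - 1)^2.
Partial fraction decomposition gives [-6/(s - 1)] + [-1/(s - 1)^2] + [-4/(s - 3)].
Invert each term: -6/(s - 1) ↔ -6e^(t); -1/(s - 1)^2 ↔ -t·e^(t); -4/(s - 3) ↔ -4e^(3t).

f(t) = -t*exp(t) - 4*exp(3*t) - 6*exp(t)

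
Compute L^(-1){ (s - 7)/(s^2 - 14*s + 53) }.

exp(7*t)*cos(2*t)

Rewrite the denominator: s^2 - 14*s + 53 = (s - 7)^2 + 4.
The form in (s - 7) signals a first-shifting-theorem factor e^(7t).
Since L{cos(2t)} = s/(s^2 + 4), the inverse is exp(7*t)*cos(2*t).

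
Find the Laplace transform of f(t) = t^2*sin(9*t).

L{sin(9t)} = 9/(s^2 + 81).
Then apply L{t^2·g(t)} = (-1)^2 d^2/ds^2[G(s)] with G(s) = 9/(s^2 + 81):
differentiating 2 times and applying the sign gives 54*(s^2 - 27)/(s^2 + 81)^3.

54*(s^2 - 27)/(s^2 + 81)^3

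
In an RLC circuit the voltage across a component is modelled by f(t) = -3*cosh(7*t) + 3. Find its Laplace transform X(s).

X(s) = -3*s/(s^2 - 49) + 3/s

Apply the Laplace transform termwise.
L{3} = 3/s; (-3)·[L{cosh(7t)} = s/(s^2 - 49)].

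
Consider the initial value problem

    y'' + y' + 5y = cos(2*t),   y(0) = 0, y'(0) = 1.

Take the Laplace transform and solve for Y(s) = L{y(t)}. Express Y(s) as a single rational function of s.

Y(s) = (s^2 + s + 4)/(s^4 + s^3 + 9*s^2 + 4*s + 20)

Laplace-transform each side.
The derivative rules (L{y''} = s^2 Y - s·y(0) - y'(0) and L{y'} = sY - y(0), with y(0) = 0, y'(0) = 1) turn the left side into (s^2 + s + 5)Y - (1).
The right side is L{cos(2*t)} = s/(s^2 + 4).
So (s^2 + s + 5)Y = s/(s^2 + 4) + (1).
Solve for Y(s) and write it as one ratio of polynomials.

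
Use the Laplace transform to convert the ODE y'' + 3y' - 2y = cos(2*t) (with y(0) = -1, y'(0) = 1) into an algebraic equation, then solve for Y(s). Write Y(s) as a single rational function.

Apply the Laplace transform to the equation.
The derivative rules (L{y''} = s^2 Y - s·y(0) - y'(0) and L{y'} = sY - y(0), with y(0) = -1, y'(0) = 1) turn the left side into (s^2 + 3*s - 2)Y - (-s - 2).
The right side is L{cos(2*t)} = s/(s^2 + 4).
So (s^2 + 3*s - 2)Y = s/(s^2 + 4) + (-s - 2).
Divide through and combine into a single rational function.

Y(s) = (-s^3 - 2*s^2 - 3*s - 8)/(s^4 + 3*s^3 + 2*s^2 + 12*s - 8)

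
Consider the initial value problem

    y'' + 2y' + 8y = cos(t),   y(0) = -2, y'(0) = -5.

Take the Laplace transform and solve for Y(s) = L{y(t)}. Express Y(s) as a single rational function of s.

Laplace-transform each side.
Using L{y''} = s^2 Y - s·y(0) - y'(0) and L{y'} = sY - y(0), with y(0) = -2, y'(0) = -5, the left side becomes (s^2 + 2*s + 8)Y - (-2*s - 9).
The right side is L{cos(t)} = s/(s^2 + 1).
So (s^2 + 2*s + 8)Y = s/(s^2 + 1) + (-2*s - 9).
Solve for Y(s) and write it as one ratio of polynomials.

Y(s) = (-2*s^3 - 9*s^2 - s - 9)/(s^4 + 2*s^3 + 9*s^2 + 2*s + 8)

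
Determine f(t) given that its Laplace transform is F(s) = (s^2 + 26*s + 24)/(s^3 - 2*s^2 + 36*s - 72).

Factor the denominator: s^3 - 2*s^2 + 36*s - 72 = (s - 2)*(s^2 + 36).
Partial fraction decomposition gives [2/(s - 2)] + [-s/(s^2 + 36)] + [24/(s^2 + 36)].
Invert each term: 2/(s - 2) ↔ 2e^(2t); -1·s/(s^2 + 36) ↔ -cos(6t); 4·6/(s^2 + 36) ↔ 4sin(6t).

f(t) = 2*exp(2*t) + 4*sin(6*t) - cos(6*t)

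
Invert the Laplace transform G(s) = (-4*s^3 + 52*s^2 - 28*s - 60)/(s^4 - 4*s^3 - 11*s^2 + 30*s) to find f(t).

f(t) = 5*exp(5*t) - 2*exp(2*t) - 2 - 5*exp(-3*t)

Factor the denominator: s^4 - 4*s^3 - 11*s^2 + 30*s = s*(s - 5)*(s - 2)*(s + 3).
Partial fraction decomposition gives [-2/(s - 2)] + [-5/(s + 3)] + [5/(s - 5)] + [-2/s].
Invert each term: -2/(s - 2) ↔ -2e^(2t); -5/(s + 3) ↔ -5e^(-3t); 5/(s - 5) ↔ 5e^(5t); -2/(s - 0) ↔ -2e^(0t).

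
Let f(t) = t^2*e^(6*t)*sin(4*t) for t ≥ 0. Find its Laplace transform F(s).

F(s) = 8*(3*s^2 - 36*s + 92)/(s^2 - 12*s + 52)^3

L{sin(4t)} = 4/(s^2 + 16).
Multiplying by e^(6t) shifts s → s - 6, so L{e^(6*t)*sin(4*t)} = 4/((s - 6)^2 + 16).
Then apply L{t^2·g(t)} = (-1)^2 d^2/ds^2[G(s)] with G(s) = 4/((s - 6)^2 + 16):
differentiating 2 times and applying the sign gives 8*(3*s^2 - 36*s + 92)/(s^2 - 12*s + 52)^3.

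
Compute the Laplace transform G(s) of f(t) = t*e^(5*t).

L{e^(5t)} = 1/(s - 5).
Then apply L{t·g(t)} = -d/ds[H(s)] with H(s) = 1/(s - 5):
differentiating 1 time and applying the sign gives (s - 5)^(-2).

G(s) = (s - 5)^(-2)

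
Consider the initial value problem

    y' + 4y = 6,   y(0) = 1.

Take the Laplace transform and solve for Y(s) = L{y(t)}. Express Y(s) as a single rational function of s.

Laplace-transform each side.
Using L{y'} = sY - y(0) = sY - 1, the left side becomes (s + 4)Y - (1).
The right side is L{6} = 6/s.
So (s + 4)Y = 6/s + (1).
Divide through and combine into a single rational function.

Y(s) = (s + 6)/(s^2 + 4*s)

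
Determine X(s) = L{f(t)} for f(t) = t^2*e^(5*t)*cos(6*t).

X(s) = 2*(s - 5)*(s^2 - 10*s - 83)/(s^2 - 10*s + 61)^3

L{cos(6t)} = s/(s^2 + 36).
Multiplying by e^(5t) shifts s → s - 5, so L{e^(5*t)*cos(6*t)} = (s - 5)/((s - 5)^2 + 36).
Then apply L{t^2·g(t)} = (-1)^2 d^2/ds^2[G(s)] with G(s) = (s - 5)/((s - 5)^2 + 36):
differentiating 2 times and applying the sign gives 2*(s - 5)*(s^2 - 10*s - 83)/(s^2 - 10*s + 61)^3.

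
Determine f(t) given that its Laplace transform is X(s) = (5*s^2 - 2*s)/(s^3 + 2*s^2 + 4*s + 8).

f(t) = -3*sin(2*t) + 2*cos(2*t) + 3*exp(-2*t)

Factor the denominator: s^3 + 2*s^2 + 4*s + 8 = (s + 2)*(s^2 + 4).
Partial fraction decomposition gives [3/(s + 2)] + [2*s/(s^2 + 4)] + [-6/(s^2 + 4)].
Invert each term: 3/(s + 2) ↔ 3e^(-2t); 2·s/(s^2 + 4) ↔ 2cos(2t); -3·2/(s^2 + 4) ↔ -3sin(2t).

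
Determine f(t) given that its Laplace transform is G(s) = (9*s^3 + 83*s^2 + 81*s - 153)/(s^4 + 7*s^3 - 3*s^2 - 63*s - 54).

Factor the denominator: s^4 + 7*s^3 - 3*s^2 - 63*s - 54 = (s - 3)*(s + 1)*(s + 3)*(s + 6).
Partial fraction decomposition gives [-3/(s + 6)] + [4/(s + 1)] + [5/(s - 3)] + [3/(s + 3)].
Invert each term: -3/(s + 6) ↔ -3e^(-6t); 4/(s + 1) ↔ 4e^(-t); 5/(s - 3) ↔ 5e^(3t); 3/(s + 3) ↔ 3e^(-3t).

f(t) = 5*exp(3*t) + 4*exp(-t) + 3*exp(-3*t) - 3*exp(-6*t)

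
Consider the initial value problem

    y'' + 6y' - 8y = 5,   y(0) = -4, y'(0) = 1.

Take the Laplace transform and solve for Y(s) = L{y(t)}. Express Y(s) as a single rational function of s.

Apply the Laplace transform to the equation.
Using L{y''} = s^2 Y - s·y(0) - y'(0) and L{y'} = sY - y(0), with y(0) = -4, y'(0) = 1, the left side becomes (s^2 + 6*s - 8)Y - (-4*s - 23).
The right side is L{5} = 5/s.
So (s^2 + 6*s - 8)Y = 5/s + (-4*s - 23).
Divide through and combine into a single rational function.

Y(s) = (-4*s^2 - 23*s + 5)/(s^3 + 6*s^2 - 8*s)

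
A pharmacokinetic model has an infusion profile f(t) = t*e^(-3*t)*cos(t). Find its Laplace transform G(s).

G(s) = (s + 2)*(s + 4)/(s^2 + 6*s + 10)^2

L{cos(t)} = s/(s^2 + 1).
Multiplying by e^(-3t) shifts s → s + 3, so L{e^(-3*t)*cos(t)} = (s + 3)/((s + 3)^2 + 1).
Then apply L{t·g(t)} = -d/ds[H(s)] with H(s) = (s + 3)/((s + 3)^2 + 1):
differentiating 1 time and applying the sign gives (s + 2)*(s + 4)/(s^2 + 6*s + 10)^2.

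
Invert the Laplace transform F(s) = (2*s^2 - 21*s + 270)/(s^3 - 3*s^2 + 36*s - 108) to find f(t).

f(t) = 5*exp(3*t) - 5*sin(6*t) - 3*cos(6*t)

Factor the denominator: s^3 - 3*s^2 + 36*s - 108 = (s - 3)*(s^2 + 36).
Partial fraction decomposition gives [5/(s - 3)] + [-3*s/(s^2 + 36)] + [-30/(s^2 + 36)].
Invert each term: 5/(s - 3) ↔ 5e^(3t); -3·s/(s^2 + 36) ↔ -3cos(6t); -5·6/(s^2 + 36) ↔ -5sin(6t).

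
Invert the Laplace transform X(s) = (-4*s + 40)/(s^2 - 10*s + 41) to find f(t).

Complete the square in the denominator: s^2 - 10*s + 41 = (s - 5)^2 + 4^2.
Split the numerator to match: -4*s + 40 = -4·(s - 5) + 5·4.
Invert each term: -4·(s - 5)/((s - 5)^2 + 16) ↔ -4e^(5t)cos(4t); 5·4/((s - 5)^2 + 16) ↔ 5e^(5t)sin(4t).

f(t) = 5*exp(5*t)*sin(4*t) - 4*exp(5*t)*cos(4*t)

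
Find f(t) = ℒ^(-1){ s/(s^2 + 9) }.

Since L{cos(3t)} = s/(s^2 + 9), the inverse is cos(3*t).

f(t) = cos(3*t)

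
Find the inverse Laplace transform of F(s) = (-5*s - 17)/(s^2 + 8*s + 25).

exp(-4*t)*sin(3*t) - 5*exp(-4*t)*cos(3*t)

Complete the square in the denominator: s^2 + 8*s + 25 = (s + 4)^2 + 3^2.
Split the numerator to match: -5*s - 17 = -5·(s + 4) + 1·3.
Invert each term: -5·(s + 4)/((s + 4)^2 + 9) ↔ -5e^(-4t)cos(3t); 1·3/((s + 4)^2 + 9) ↔ e^(-4t)sin(3t).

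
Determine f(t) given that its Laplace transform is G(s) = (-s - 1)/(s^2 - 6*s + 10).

Complete the square in the denominator: s^2 - 6*s + 10 = (s - 3)^2 + 1^2.
Split the numerator to match: -s - 1 = -1·(s - 3) - 4·1.
Invert each term: -1·(s - 3)/((s - 3)^2 + 1) ↔ -e^(3t)cos(t); -4·1/((s - 3)^2 + 1) ↔ -4e^(3t)sin(t).

f(t) = -4*exp(3*t)*sin(t) - exp(3*t)*cos(t)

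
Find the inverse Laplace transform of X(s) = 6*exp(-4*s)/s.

The factor e^(-4s) signals a time shift by c = 4 (second shifting theorem).
L{6} = 6/s, so L^-1{6/s} = 6.
Hence the inverse is u(t - 4) times that function evaluated at t - 4.

Heaviside(t - 4)*(6)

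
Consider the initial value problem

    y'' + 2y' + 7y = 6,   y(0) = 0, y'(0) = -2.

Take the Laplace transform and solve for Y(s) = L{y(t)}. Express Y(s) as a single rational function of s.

Laplace-transform each side.
The derivative rules (L{y''} = s^2 Y - s·y(0) - y'(0) and L{y'} = sY - y(0), with y(0) = 0, y'(0) = -2) turn the left side into (s^2 + 2*s + 7)Y - (-2).
The right side is L{6} = 6/s.
So (s^2 + 2*s + 7)Y = 6/s + (-2).
Solve for Y(s) and write it as one ratio of polynomials.

Y(s) = (-2*s + 6)/(s^3 + 2*s^2 + 7*s)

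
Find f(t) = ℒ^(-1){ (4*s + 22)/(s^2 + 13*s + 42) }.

f(t) = -2*exp(-6*t) + 6*exp(-7*t)

Factor the denominator: s^2 + 13*s + 42 = (s + 6)*(s + 7).
Partial fraction decomposition gives [6/(s + 7)] + [-2/(s + 6)].
Invert each term: 6/(s + 7) ↔ 6e^(-7t); -2/(s + 6) ↔ -2e^(-6t).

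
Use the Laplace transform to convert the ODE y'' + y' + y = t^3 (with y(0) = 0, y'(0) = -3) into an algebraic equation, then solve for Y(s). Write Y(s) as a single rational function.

Y(s) = (-3*s^4 + 6)/(s^6 + s^5 + s^4)

Transform both sides with L{·}.
Using L{y''} = s^2 Y - s·y(0) - y'(0) and L{y'} = sY - y(0), with y(0) = 0, y'(0) = -3, the left side becomes (s^2 + s + 1)Y - (-3).
The right side is L{t^3} = 6/s^4.
So (s^2 + s + 1)Y = 6/s^4 + (-3).
Divide through and combine into a single rational function.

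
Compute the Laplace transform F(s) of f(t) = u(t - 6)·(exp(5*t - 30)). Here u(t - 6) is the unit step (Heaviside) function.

By the second shifting theorem, L{u(t - c)·g(t - c)} = e^(-cs)·G(s) with c = 6 and G(s) = L{g(t)}.
L{e^(5t)} = 1/(s - 5).

F(s) = exp(-6*s)/(s - 5)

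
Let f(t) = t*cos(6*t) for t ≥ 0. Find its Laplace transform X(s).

X(s) = (s - 6)*(s + 6)/(s^2 + 36)^2

L{cos(6t)} = s/(s^2 + 36).
Then apply L{t·g(t)} = -d/ds[G(s)] with G(s) = s/(s^2 + 36):
differentiating 1 time and applying the sign gives (s - 6)*(s + 6)/(s^2 + 36)^2.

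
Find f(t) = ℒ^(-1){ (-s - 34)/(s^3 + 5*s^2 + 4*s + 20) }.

Factor the denominator: s^3 + 5*s^2 + 4*s + 20 = (s + 5)*(s^2 + 4).
Partial fraction decomposition gives [-1/(s + 5)] + [s/(s^2 + 4)] + [-6/(s^2 + 4)].
Invert each term: -1/(s + 5) ↔ -e^(-5t); 1·s/(s^2 + 4) ↔ cos(2t); -3·2/(s^2 + 4) ↔ -3sin(2t).

f(t) = -3*sin(2*t) + cos(2*t) - exp(-5*t)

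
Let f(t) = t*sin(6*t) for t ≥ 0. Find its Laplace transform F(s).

F(s) = 12*s/(s^2 + 36)^2

L{sin(6t)} = 6/(s^2 + 36).
Then apply L{t·g(t)} = -d/ds[G(s)] with G(s) = 6/(s^2 + 36):
differentiating 1 time and applying the sign gives 12*s/(s^2 + 36)^2.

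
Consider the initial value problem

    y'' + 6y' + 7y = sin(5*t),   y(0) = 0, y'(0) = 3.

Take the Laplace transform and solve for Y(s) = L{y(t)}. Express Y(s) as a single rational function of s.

Apply the Laplace transform to the equation.
With L{y''} = s^2 Y - s·y(0) - y'(0) and L{y'} = sY - y(0), with y(0) = 0, y'(0) = 3: the LHS transforms to (s^2 + 6*s + 7)Y - (3).
The right side is L{sin(5*t)} = 5/(s^2 + 25).
So (s^2 + 6*s + 7)Y = 5/(s^2 + 25) + (3).
Divide through and combine into a single rational function.

Y(s) = (3*s^2 + 80)/(s^4 + 6*s^3 + 32*s^2 + 150*s + 175)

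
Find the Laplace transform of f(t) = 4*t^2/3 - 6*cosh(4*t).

Apply the Laplace transform termwise.
(4/3)·[L{t^2} = 2!/s^3 = 2/s^3]; (-6)·[L{cosh(4t)} = s/(s^2 - 16)].

-6*s/(s^2 - 16) + 8/(3*s^3)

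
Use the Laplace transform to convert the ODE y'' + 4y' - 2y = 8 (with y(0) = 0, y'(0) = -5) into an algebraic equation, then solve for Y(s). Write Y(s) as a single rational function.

Take the Laplace transform of both sides.
Using L{y''} = s^2 Y - s·y(0) - y'(0) and L{y'} = sY - y(0), with y(0) = 0, y'(0) = -5, the left side becomes (s^2 + 4*s - 2)Y - (-5).
The right side is L{8} = 8/s.
So (s^2 + 4*s - 2)Y = 8/s + (-5).
Divide through and combine into a single rational function.

Y(s) = (-5*s + 8)/(s^3 + 4*s^2 - 2*s)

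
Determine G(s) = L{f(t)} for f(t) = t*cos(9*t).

L{cos(9t)} = s/(s^2 + 81).
Then apply L{t·g(t)} = -d/ds[H(s)] with H(s) = s/(s^2 + 81):
differentiating 1 time and applying the sign gives (s - 9)*(s + 9)/(s^2 + 81)^2.

G(s) = (s - 9)*(s + 9)/(s^2 + 81)^2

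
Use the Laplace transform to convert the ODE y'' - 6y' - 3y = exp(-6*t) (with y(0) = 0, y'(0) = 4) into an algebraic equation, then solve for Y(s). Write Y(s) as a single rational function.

Apply the Laplace transform to the equation.
The derivative rules (L{y''} = s^2 Y - s·y(0) - y'(0) and L{y'} = sY - y(0), with y(0) = 0, y'(0) = 4) turn the left side into (s^2 - 6*s - 3)Y - (4).
The right side is L{exp(-6*t)} = 1/(s + 6).
So (s^2 - 6*s - 3)Y = 1/(s + 6) + (4).
Solve for Y(s) and write it as one ratio of polynomials.

Y(s) = (4*s + 25)/(s^3 - 39*s - 18)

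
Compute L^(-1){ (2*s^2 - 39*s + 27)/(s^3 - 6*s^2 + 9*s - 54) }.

Factor the denominator: s^3 - 6*s^2 + 9*s - 54 = (s - 6)*(s^2 + 9).
Partial fraction decomposition gives [-3/(s - 6)] + [5*s/(s^2 + 9)] + [-9/(s^2 + 9)].
Invert each term: -3/(s - 6) ↔ -3e^(6t); 5·s/(s^2 + 9) ↔ 5cos(3t); -3·3/(s^2 + 9) ↔ -3sin(3t).

-3*exp(6*t) - 3*sin(3*t) + 5*cos(3*t)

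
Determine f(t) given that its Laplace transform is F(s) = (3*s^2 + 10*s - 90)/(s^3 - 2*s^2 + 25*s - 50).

f(t) = -2*exp(2*t) + 4*sin(5*t) + 5*cos(5*t)

Factor the denominator: s^3 - 2*s^2 + 25*s - 50 = (s - 2)*(s^2 + 25).
Partial fraction decomposition gives [-2/(s - 2)] + [5*s/(s^2 + 25)] + [20/(s^2 + 25)].
Invert each term: -2/(s - 2) ↔ -2e^(2t); 5·s/(s^2 + 25) ↔ 5cos(5t); 4·5/(s^2 + 25) ↔ 4sin(5t).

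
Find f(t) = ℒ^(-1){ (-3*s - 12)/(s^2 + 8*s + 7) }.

f(t) = -3*exp(-4*t)*cosh(3*t)

Rewrite the denominator: s^2 + 8*s + 7 = (s + 4)^2 - 9.
The form in (s + 4) signals a first-shifting-theorem factor e^(-4t).
Since L{cosh(3t)} = s/(s^2 - 9), the inverse is exp(-4*t)*cosh(3*t), scaled by -3.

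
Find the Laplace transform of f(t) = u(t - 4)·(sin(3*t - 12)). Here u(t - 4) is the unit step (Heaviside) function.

3*exp(-4*s)/(s^2 + 9)

By the second shifting theorem, L{u(t - c)·g(t - c)} = e^(-cs)·G(s) with c = 4 and G(s) = L{g(t)}.
L{sin(3t)} = 3/(s^2 + 9).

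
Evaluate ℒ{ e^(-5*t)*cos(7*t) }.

L{cos(7t)} = s/(s^2 + 49).
By the first shifting theorem, multiplying by e^(-5t) replaces s with s + 5.

(s + 5)/((s + 5)^2 + 49)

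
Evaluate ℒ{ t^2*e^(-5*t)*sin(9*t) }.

L{sin(9t)} = 9/(s^2 + 81).
Multiplying by e^(-5t) shifts s → s + 5, so L{e^(-5*t)*sin(9*t)} = 9/((s + 5)^2 + 81).
Then apply L{t^2·g(t)} = (-1)^2 d^2/ds^2[G(s)] with G(s) = 9/((s + 5)^2 + 81):
differentiating 2 times and applying the sign gives 54*(s^2 + 10*s - 2)/(s^2 + 10*s + 106)^3.

54*(s^2 + 10*s - 2)/(s^2 + 10*s + 106)^3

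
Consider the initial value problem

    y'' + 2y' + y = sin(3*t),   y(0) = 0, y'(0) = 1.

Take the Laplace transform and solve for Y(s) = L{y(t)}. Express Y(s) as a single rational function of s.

Laplace-transform each side.
Using L{y''} = s^2 Y - s·y(0) - y'(0) and L{y'} = sY - y(0), with y(0) = 0, y'(0) = 1, the left side becomes (s^2 + 2*s + 1)Y - (1).
The right side is L{sin(3*t)} = 3/(s^2 + 9).
So (s^2 + 2*s + 1)Y = 3/(s^2 + 9) + (1).
Divide through and combine into a single rational function.

Y(s) = (s^2 + 12)/(s^4 + 2*s^3 + 10*s^2 + 18*s + 9)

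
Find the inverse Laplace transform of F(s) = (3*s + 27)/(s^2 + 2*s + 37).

4*exp(-t)*sin(6*t) + 3*exp(-t)*cos(6*t)

Complete the square in the denominator: s^2 + 2*s + 37 = (s + 1)^2 + 6^2.
Split the numerator to match: 3*s + 27 = 3·(s + 1) + 4·6.
Invert each term: 3·(s + 1)/((s + 1)^2 + 36) ↔ 3e^(-t)cos(6t); 4·6/((s + 1)^2 + 36) ↔ 4e^(-t)sin(6t).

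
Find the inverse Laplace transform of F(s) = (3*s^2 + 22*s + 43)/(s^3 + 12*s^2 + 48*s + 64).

Factor the denominator: s^3 + 12*s^2 + 48*s + 64 = (s + 4)^3.
Partial fraction decomposition gives [3/(s + 4)] + [-2/(s + 4)^2] + [3/(s + 4)^3].
Invert each term: 3/(s + 4) ↔ 3e^(-4t); -2/(s + 4)^2 ↔ -2t·e^(-4t); 3/(s + 4)^3 ↔ (3/2)t^2·e^(-4t).

3*t^2*exp(-4*t)/2 - 2*t*exp(-4*t) + 3*exp(-4*t)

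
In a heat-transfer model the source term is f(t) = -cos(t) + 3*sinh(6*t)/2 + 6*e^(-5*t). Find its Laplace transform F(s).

The transform is linear, so treat each term independently.
(6)·[L{e^(-5t)} = 1/(s + 5)]; (3/2)·[L{sinh(6t)} = 6/(s^2 - 36)]; (-1)·[L{cos(t)} = s/(s^2 + 1)].

F(s) = -s/(s^2 + 1) + 9/(s^2 - 36) + 6/(s + 5)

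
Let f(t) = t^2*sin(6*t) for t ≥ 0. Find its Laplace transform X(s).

L{sin(6t)} = 6/(s^2 + 36).
Then apply L{t^2·g(t)} = (-1)^2 d^2/ds^2[G(s)] with G(s) = 6/(s^2 + 36):
differentiating 2 times and applying the sign gives 36*(s^2 - 12)/(s^2 + 36)^3.

X(s) = 36*(s^2 - 12)/(s^2 + 36)^3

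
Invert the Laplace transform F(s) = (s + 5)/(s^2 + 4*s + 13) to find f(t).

f(t) = exp(-2*t)*sin(3*t) + exp(-2*t)*cos(3*t)

Complete the square in the denominator: s^2 + 4*s + 13 = (s + 2)^2 + 3^2.
Split the numerator to match: s + 5 = 1·(s + 2) + 1·3.
Invert each term: 1·(s + 2)/((s + 2)^2 + 9) ↔ e^(-2t)cos(3t); 1·3/((s + 2)^2 + 9) ↔ e^(-2t)sin(3t).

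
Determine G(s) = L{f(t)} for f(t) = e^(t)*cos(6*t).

G(s) = (s - 1)/((s - 1)^2 + 36)

L{cos(6t)} = s/(s^2 + 36).
By the first shifting theorem, multiplying by e^(t) replaces s with s - 1.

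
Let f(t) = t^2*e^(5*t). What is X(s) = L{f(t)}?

L{e^(5t)} = 1/(s - 5).
Then apply L{t^2·g(t)} = (-1)^2 d^2/ds^2[G(s)] with G(s) = 1/(s - 5):
differentiating 2 times and applying the sign gives 2/(s - 5)^3.

X(s) = 2/(s - 5)^3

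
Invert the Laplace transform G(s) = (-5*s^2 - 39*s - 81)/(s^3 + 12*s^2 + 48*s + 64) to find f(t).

f(t) = -5*t^2*exp(-4*t)/2 + t*exp(-4*t) - 5*exp(-4*t)

Factor the denominator: s^3 + 12*s^2 + 48*s + 64 = (s + 4)^3.
Partial fraction decomposition gives [-5/(s + 4)] + [(s + 4)^(-2)] + [-5/(s + 4)^3].
Invert each term: -5/(s + 4) ↔ -5e^(-4t); 1/(s + 4)^2 ↔ t·e^(-4t); -5/(s + 4)^3 ↔ (-5/2)t^2·e^(-4t).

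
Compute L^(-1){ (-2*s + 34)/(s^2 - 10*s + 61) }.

4*exp(5*t)*sin(6*t) - 2*exp(5*t)*cos(6*t)

Complete the square in the denominator: s^2 - 10*s + 61 = (s - 5)^2 + 6^2.
Split the numerator to match: -2*s + 34 = -2·(s - 5) + 4·6.
Invert each term: -2·(s - 5)/((s - 5)^2 + 36) ↔ -2e^(5t)cos(6t); 4·6/((s - 5)^2 + 36) ↔ 4e^(5t)sin(6t).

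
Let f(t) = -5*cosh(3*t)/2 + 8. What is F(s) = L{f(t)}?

F(s) = -5*s/(2*(s^2 - 9)) + 8/s

The transform is linear, so treat each term independently.
(-5/2)·[L{cosh(3t)} = s/(s^2 - 9)]; L{8} = 8/s.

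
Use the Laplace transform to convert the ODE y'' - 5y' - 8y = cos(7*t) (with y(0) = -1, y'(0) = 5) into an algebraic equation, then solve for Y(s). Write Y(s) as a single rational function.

Transform both sides with L{·}.
Using L{y''} = s^2 Y - s·y(0) - y'(0) and L{y'} = sY - y(0), with y(0) = -1, y'(0) = 5, the left side becomes (s^2 - 5*s - 8)Y - (-s + 10).
The right side is L{cos(7*t)} = s/(s^2 + 49).
So (s^2 - 5*s - 8)Y = s/(s^2 + 49) + (-s + 10).
Solve for Y(s) and write it as one ratio of polynomials.

Y(s) = (-s^3 + 10*s^2 - 48*s + 490)/(s^4 - 5*s^3 + 41*s^2 - 245*s - 392)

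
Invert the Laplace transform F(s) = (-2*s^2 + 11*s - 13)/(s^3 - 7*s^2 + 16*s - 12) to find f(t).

Factor the denominator: s^3 - 7*s^2 + 16*s - 12 = (s - 3)*(s - 2)^2.
Partial fraction decomposition gives [-4/(s - 2)] + [-1/(s - 2)^2] + [2/(s - 3)].
Invert each term: -4/(s - 2) ↔ -4e^(2t); -1/(s - 2)^2 ↔ -t·e^(2t); 2/(s - 3) ↔ 2e^(3t).

f(t) = -t*exp(2*t) + 2*exp(3*t) - 4*exp(2*t)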